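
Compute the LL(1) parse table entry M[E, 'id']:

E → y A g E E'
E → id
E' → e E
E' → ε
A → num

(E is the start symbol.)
To find M[E, 'id'], we find productions for E where 'id' is in the predict set (PREDICT(N → α) = (FIRST(α) \ {ε}) ∪ (FOLLOW(N) if α ⇒* ε)).

E → y A g E E': PREDICT = { 'y' }
E → id: PREDICT = { 'id' }
  'id' is in predict set, so this production goes in M[E, 'id']

M[E, 'id'] = E → id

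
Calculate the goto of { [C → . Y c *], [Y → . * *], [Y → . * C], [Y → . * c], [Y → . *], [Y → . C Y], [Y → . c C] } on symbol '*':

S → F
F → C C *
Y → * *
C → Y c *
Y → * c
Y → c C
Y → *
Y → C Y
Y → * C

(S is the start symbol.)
{ [C → . Y c *], [Y → * . *], [Y → * . C], [Y → * . c], [Y → * .], [Y → . * *], [Y → . * C], [Y → . * c], [Y → . *], [Y → . C Y], [Y → . c C] }

GOTO(I, '*') = CLOSURE({ [A → αX.β] : [A → α.Xβ] ∈ I, X = '*' })

Items with dot before '*', with the dot advanced:
  [Y → . *] → [Y → * .]
  [Y → . * *] → [Y → * . *]
  [Y → . * C] → [Y → * . C]
  [Y → . * c] → [Y → * . c]
Closure of the advanced items:
  [Y → * . C] has the dot before C: add [C → . Y c *]
  [C → . Y c *] has the dot before Y: add [Y → . * *], [Y → . * c], [Y → . c C], [Y → . *], [Y → . C Y], [Y → . * C]

GOTO = { [C → . Y c *], [Y → * . *], [Y → * . C], [Y → * . c], [Y → * .], [Y → . * *], [Y → . * C], [Y → . * c], [Y → . *], [Y → . C Y], [Y → . c C] }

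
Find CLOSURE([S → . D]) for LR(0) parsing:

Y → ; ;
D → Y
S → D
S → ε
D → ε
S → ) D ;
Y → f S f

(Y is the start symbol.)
{ [D → . Y], [D → .], [S → . D], [Y → . ; ;], [Y → . f S f] }

To compute CLOSURE, for each item [A → α.Bβ] where B is a non-terminal, add [B → .γ] for all productions B → γ; repeat for the newly added items until nothing changes.

Start with: [S → . D]
  [S → . D] has the dot before D: add [D → . Y], [D → .]
  [D → . Y] has the dot before Y: add [Y → . ; ;], [Y → . f S f]
No further items can be added.

CLOSURE = { [D → . Y], [D → .], [S → . D], [Y → . ; ;], [Y → . f S f] }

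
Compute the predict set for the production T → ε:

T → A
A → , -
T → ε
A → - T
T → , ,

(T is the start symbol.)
PREDICT(T → ε) = (FIRST(RHS) \ {ε}) ∪ (FOLLOW(T) if ε ∈ FIRST(RHS), i.e. RHS ⇒* ε)
The right-hand side is ε (FIRST(ε) = { ε }), so the predict set is FOLLOW(T) = { $ }
PREDICT(T → ε) = { $ }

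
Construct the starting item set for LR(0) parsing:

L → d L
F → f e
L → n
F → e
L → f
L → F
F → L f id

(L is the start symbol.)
{ [F → . L f id], [F → . e], [F → . f e], [L → . F], [L → . d L], [L → . f], [L → . n], [L' → . L] }

First, augment the grammar with L' → L
I₀ = CLOSURE({ [L' → . L] }):
  [L' → . L] has the dot before L: add [L → . d L], [L → . n], [L → . f], [L → . F]
  [L → . F] has the dot before F: add [F → . f e], [F → . e], [F → . L f id]
No further items can be added.

I₀ = { [F → . L f id], [F → . e], [F → . f e], [L → . F], [L → . d L], [L → . f], [L → . n], [L' → . L] }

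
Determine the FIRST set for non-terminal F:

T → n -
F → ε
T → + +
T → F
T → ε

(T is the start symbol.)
To compute FIRST(F), examine every production with F on the left-hand side, reading each right-hand side left to right until a non-nullable symbol is reached.

From F → ε:
  - ε-production, so ε ∈ FIRST(F)

Collecting: FIRST(F) = { ε }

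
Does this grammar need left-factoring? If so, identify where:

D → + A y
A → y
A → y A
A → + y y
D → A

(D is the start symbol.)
Yes, A has productions with common prefix 'y'

Left-factoring is needed when two productions for the same non-terminal
share a common prefix on the right-hand side.

Productions for D:
  D → + A y
  D → A
Productions for A:
  A → y
  A → y A
  A → + y y

Found common prefix 'y' in productions for A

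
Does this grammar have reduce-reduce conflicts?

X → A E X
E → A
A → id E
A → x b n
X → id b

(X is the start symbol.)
A reduce-reduce conflict occurs when an LR(0) state has two complete items [A → α .] and [B → β .] — both call for a reduction, and with no lookahead the parser cannot choose between them.

Augment with X' → X and build the canonical LR(0) collection (I0 = CLOSURE({[X' → . X]}), then GOTO on every symbol after a dot until no new states appear). It has 13 states:
  I0: { [A → . id E], [A → . x b n], [X → . A E X], [X → . id b], [X' → . X] }  — shift
  I1: { [A → . id E], [A → . x b n], [E → . A], [X → A . E X] }  — shift
  I2: { [X' → X .] }  — accept
  I3: { [A → . id E], [A → . x b n], [A → id . E], [E → . A], [X → id . b] }  — shift
  I4: { [A → x . b n] }  — shift
  I5: { [A → x b . n] }  — shift
  I6: { [A → x b n .] }  — reduce
  I7: { [E → A .] }  — reduce
  I8: { [A → id E .] }  — reduce
  I9: { [X → id b .] }  — reduce
  I10: { [A → . id E], [A → . x b n], [A → id . E], [E → . A] }  — shift
  I11: { [A → . id E], [A → . x b n], [X → . A E X], [X → . id b], [X → A E . X] }  — shift
  I12: { [X → A E X .] }  — reduce

No state contains more than one complete item.

Answer: No reduce-reduce conflicts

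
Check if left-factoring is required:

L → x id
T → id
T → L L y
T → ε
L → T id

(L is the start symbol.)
Left-factoring is needed when two productions for the same non-terminal
share a common prefix on the right-hand side.

Productions for L:
  L → x id
  L → T id
Productions for T:
  T → id
  T → L L y
  T → ε

No common prefixes found.

Answer: No, left-factoring is not needed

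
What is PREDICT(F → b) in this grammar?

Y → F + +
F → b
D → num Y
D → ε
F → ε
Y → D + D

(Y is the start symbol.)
PREDICT(F → b) = (FIRST(RHS) \ {ε}) ∪ (FOLLOW(F) if ε ∈ FIRST(RHS), i.e. RHS ⇒* ε)
FIRST(b) = { 'b' }
ε ∉ FIRST(b), so FOLLOW(F) is not added.
PREDICT(F → b) = { 'b' }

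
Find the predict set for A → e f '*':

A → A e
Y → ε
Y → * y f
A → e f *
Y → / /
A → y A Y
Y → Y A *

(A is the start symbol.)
PREDICT(A → e f '*') = (FIRST(RHS) \ {ε}) ∪ (FOLLOW(A) if ε ∈ FIRST(RHS), i.e. RHS ⇒* ε)
FIRST(e f '*') = { 'e' }
ε ∉ FIRST(e f '*'), so FOLLOW(A) is not added.
PREDICT(A → e f '*') = { 'e' }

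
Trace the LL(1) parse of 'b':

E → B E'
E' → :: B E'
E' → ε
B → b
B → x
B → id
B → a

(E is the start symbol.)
Stack is shown with the top on the left.

Stack   Input  Action
---------------------
E $     b $    output E → B E'
B E' $  b $    output B → b
b E' $  b $    match 'b'
E' $    $      output E' → ε
$       $      accept

The string is accepted.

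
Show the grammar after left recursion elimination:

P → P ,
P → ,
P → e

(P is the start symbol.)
P is directly left-recursive. The standard transformation for
  A → A α₁ | ... | A α_m | β₁ | ... | β_n
is
  A  → β₁ A' | ... | β_n A'
  A' → α₁ A' | ... | α_m A' | ε

P → , becomes P → , P'
P → e becomes P → e P'
P → P , becomes P' → , P'
Add P' → ε

Resulting grammar:
P → , P'
P → e P'
P' → , P'
P' → ε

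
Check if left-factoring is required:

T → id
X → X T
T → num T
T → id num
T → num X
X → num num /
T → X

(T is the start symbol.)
Left-factoring is needed when two productions for the same non-terminal
share a common prefix on the right-hand side.

Productions for T:
  T → id
  T → num T
  T → id num
  T → num X
  T → X
Productions for X:
  X → X T
  X → num num /

Found common prefix 'id' in productions for T
Found common prefix 'num' in productions for T

Answer: Yes, T has productions with common prefix 'id'; T has productions with common prefix 'num'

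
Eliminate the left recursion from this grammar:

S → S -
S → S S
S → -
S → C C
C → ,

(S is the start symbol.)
S is directly left-recursive. The standard transformation for
  A → A α₁ | ... | A α_m | β₁ | ... | β_n
is
  A  → β₁ A' | ... | β_n A'
  A' → α₁ A' | ... | α_m A' | ε

S → - becomes S → - S'
S → C C becomes S → C C S'
S → S - becomes S' → - S'
S → S S becomes S' → S S'
Add S' → ε

Productions for other non-terminals are unchanged:
  C → ,

Resulting grammar:
S → - S'
S → C C S'
S' → - S'
S' → S S'
S' → ε
C → ,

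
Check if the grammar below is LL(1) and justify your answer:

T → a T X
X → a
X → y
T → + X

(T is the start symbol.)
Yes, the grammar is LL(1).

A grammar is LL(1) if for each non-terminal N with multiple productions, the predict sets of those productions are pairwise disjoint, where PREDICT(N → α) = (FIRST(α) \ {ε}) ∪ (FOLLOW(N) if α ⇒* ε).

For T:
  PREDICT(T → a T X) = { 'a' }
  PREDICT(T → '+' X) = { '+' }
For X:
  PREDICT(X → a) = { 'a' }
  PREDICT(X → y) = { 'y' }

All predict sets are disjoint. The grammar IS LL(1).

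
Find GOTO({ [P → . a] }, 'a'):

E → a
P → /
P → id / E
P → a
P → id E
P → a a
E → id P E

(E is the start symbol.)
GOTO(I, 'a') = CLOSURE({ [A → αX.β] : [A → α.Xβ] ∈ I, X = 'a' })

Items with dot before 'a', with the dot advanced:
  [P → . a] → [P → a .]
Closure adds nothing (no advanced item has the dot before a non-terminal).

GOTO = { [P → a .] }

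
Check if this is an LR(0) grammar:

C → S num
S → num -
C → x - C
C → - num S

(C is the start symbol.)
A grammar is LR(0) if no state in the canonical LR(0) collection has:
  - both a shift item (dot before a terminal) and a complete item (shift-reduce conflict), or
  - two or more complete items (reduce-reduce conflict; the accept item [C' → C .] counts as a complete item here).

Augment with C' → C and build the canonical LR(0) collection (I0 = CLOSURE({[C' → . C]}), then GOTO on every symbol after a dot until no new states appear). It has 12 states:
  I0: { [C → . - num S], [C → . S num], [C → . x - C], [C' → . C], [S → . num -] }  — shift
  I1: { [C → - . num S] }  — shift
  I2: { [C' → C .] }  — accept
  I3: { [C → S . num] }  — shift
  I4: { [S → num . -] }  — shift
  I5: { [C → x . - C] }  — shift
  I6: { [C → . - num S], [C → . S num], [C → . x - C], [C → x - . C], [S → . num -] }  — shift
  I7: { [C → x - C .] }  — reduce
  I8: { [S → num - .] }  — reduce
  I9: { [C → S num .] }  — reduce
  I10: { [C → - num . S], [S → . num -] }  — shift
  I11: { [C → - num S .] }  — reduce

Every state is either a pure shift/goto state or contains exactly one complete item and nothing to shift — no conflicts. The grammar is LR(0).

Answer: Yes, the grammar is LR(0)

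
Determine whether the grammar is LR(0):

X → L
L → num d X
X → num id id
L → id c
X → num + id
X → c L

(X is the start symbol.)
Yes, the grammar is LR(0)

A grammar is LR(0) if no state in the canonical LR(0) collection has:
  - both a shift item (dot before a terminal) and a complete item (shift-reduce conflict), or
  - two or more complete items (reduce-reduce conflict; the accept item [X' → X .] counts as a complete item here).

Augment with X' → X and build the canonical LR(0) collection (I0 = CLOSURE({[X' → . X]}), then GOTO on every symbol after a dot until no new states appear). It has 15 states:
  I0: { [L → . id c], [L → . num d X], [X → . L], [X → . c L], [X → . num + id], [X → . num id id], [X' → . X] }  — shift
  I1: { [X → L .] }  — reduce
  I2: { [X' → X .] }  — accept
  I3: { [L → . id c], [L → . num d X], [X → c . L] }  — shift
  I4: { [L → id . c] }  — shift
  I5: { [L → num . d X], [X → num . + id], [X → num . id id] }  — shift
  I6: { [X → num + . id] }  — shift
  I7: { [L → . id c], [L → . num d X], [L → num d . X], [X → . L], [X → . c L], [X → . num + id], [X → . num id id] }  — shift
  I8: { [X → num id . id] }  — shift
  I9: { [X → num id id .] }  — reduce
  I10: { [L → num d X .] }  — reduce
  I11: { [X → num + id .] }  — reduce
  I12: { [L → id c .] }  — reduce
  I13: { [X → c L .] }  — reduce
  I14: { [L → num . d X] }  — shift

Every state is either a pure shift/goto state or contains exactly one complete item and nothing to shift — no conflicts. The grammar is LR(0).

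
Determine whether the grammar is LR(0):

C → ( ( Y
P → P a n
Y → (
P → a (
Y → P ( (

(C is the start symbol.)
Augment with C' → C and build the canonical LR(0) collection (I0 = CLOSURE({[C' → . C]}), then GOTO on every symbol after a dot until no new states appear). It has 13 states:
  I0: { [C → . ( ( Y], [C' → . C] }  — shift
  I1: { [C → ( . ( Y] }  — shift
  I2: { [C' → C .] }  — accept
  I3: { [C → ( ( . Y], [P → . P a n], [P → . a (], [Y → . (], [Y → . P ( (] }  — shift
  I4: { [Y → ( .] }  — reduce
  I5: { [P → P . a n], [Y → P . ( (] }  — shift
  I6: { [C → ( ( Y .] }  — reduce
  I7: { [P → a . (] }  — shift
  I8: { [P → a ( .] }  — reduce
  I9: { [Y → P ( . (] }  — shift
  I10: { [P → P a . n] }  — shift
  I11: { [P → P a n .] }  — reduce
  I12: { [Y → P ( ( .] }  — reduce

Every state is either a pure shift/goto state or contains exactly one complete item and nothing to shift — no conflicts. The grammar is LR(0).

Answer: Yes, the grammar is LR(0)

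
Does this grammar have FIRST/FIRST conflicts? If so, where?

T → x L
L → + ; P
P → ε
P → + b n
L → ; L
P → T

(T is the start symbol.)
No FIRST/FIRST conflicts.

A FIRST/FIRST conflict occurs when two productions N → α and N → β for the same non-terminal have FIRST(α) ∩ FIRST(β) ≠ ∅ (with ε ∈ FIRST of a nullable right-hand side, so two nullable alternatives also conflict).

FIRST sets of the non-terminals at (or reachable through a nullable prefix from) the front of some alternative:
  FIRST(T) = { 'x' }

Productions for L:
  L → + ; P: FIRST = { '+' }
  L → ; L: FIRST = { ';' }
Productions for P:
  P → ε: FIRST = { ε }
  P → + b n: FIRST = { '+' }
  P → T: FIRST = { 'x' }
T has only one production, so no FIRST/FIRST conflict is possible there.

All alternatives of each non-terminal have pairwise disjoint FIRST sets.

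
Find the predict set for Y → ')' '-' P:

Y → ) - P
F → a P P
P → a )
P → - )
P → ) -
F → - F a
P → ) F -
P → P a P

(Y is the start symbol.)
{ ')' }

PREDICT(Y → ')' '-' P) = (FIRST(RHS) \ {ε}) ∪ (FOLLOW(Y) if ε ∈ FIRST(RHS), i.e. RHS ⇒* ε)
FIRST(')' '-' P) = { ')' }
ε ∉ FIRST(')' '-' P), so FOLLOW(Y) is not added.
PREDICT(Y → ')' '-' P) = { ')' }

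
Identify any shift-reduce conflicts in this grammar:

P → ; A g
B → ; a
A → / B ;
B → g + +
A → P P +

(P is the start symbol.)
No shift-reduce conflicts

Augment with P' → P and build the canonical LR(0) collection (I0 = CLOSURE({[P' → . P]}), then GOTO on every symbol after a dot until no new states appear). It has 16 states:
  I0: { [P → . ; A g], [P' → . P] }  — shift
  I1: { [A → . / B ;], [A → . P P +], [P → . ; A g], [P → ; . A g] }  — shift
  I2: { [P' → P .] }  — accept
  I3: { [A → / . B ;], [B → . ; a], [B → . g + +] }  — shift
  I4: { [P → ; A . g] }  — shift
  I5: { [A → P . P +], [P → . ; A g] }  — shift
  I6: { [A → P P . +] }  — shift
  I7: { [A → P P + .] }  — reduce
  I8: { [P → ; A g .] }  — reduce
  I9: { [B → ; . a] }  — shift
  I10: { [A → / B . ;] }  — shift
  I11: { [B → g . + +] }  — shift
  I12: { [B → g + . +] }  — shift
  I13: { [B → g + + .] }  — reduce
  I14: { [A → / B ; .] }  — reduce
  I15: { [B → ; a .] }  — reduce

No state contains both a complete item and a shift item.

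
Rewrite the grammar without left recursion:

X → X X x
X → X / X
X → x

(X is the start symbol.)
X is directly left-recursive. The standard transformation for
  A → A α₁ | ... | A α_m | β₁ | ... | β_n
is
  A  → β₁ A' | ... | β_n A'
  A' → α₁ A' | ... | α_m A' | ε

X → x becomes X → x X'
X → X X x becomes X' → X x X'
X → X / X becomes X' → / X X'
Add X' → ε

Resulting grammar:
X → x X'
X' → X x X'
X' → / X X'
X' → ε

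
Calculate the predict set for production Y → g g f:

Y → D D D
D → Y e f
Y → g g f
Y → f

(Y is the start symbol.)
{ 'g' }

PREDICT(Y → g g f) = (FIRST(RHS) \ {ε}) ∪ (FOLLOW(Y) if ε ∈ FIRST(RHS), i.e. RHS ⇒* ε)
FIRST(g g f) = { 'g' }
ε ∉ FIRST(g g f), so FOLLOW(Y) is not added.
PREDICT(Y → g g f) = { 'g' }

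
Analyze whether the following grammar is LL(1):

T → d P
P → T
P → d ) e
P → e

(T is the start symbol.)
Relevant sets:
  FIRST(T) = { 'd' }

For P:
  PREDICT(P → T) = { 'd' }
  PREDICT(P → d ')' e) = { 'd' }
  PREDICT(P → e) = { 'e' }
T has a single production, so nothing to check there.

Conflict found: Predict set conflict for P: { 'd' }
The grammar is NOT LL(1).

Answer: No. Predict set conflict for P: { 'd' }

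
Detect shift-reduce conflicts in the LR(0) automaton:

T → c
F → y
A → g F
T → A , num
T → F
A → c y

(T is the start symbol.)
A shift-reduce conflict occurs when an LR(0) state has both:
  - a complete (reduce) item [A → α .] (dot at the end), and
  - a shift item [B → β . c γ] (dot before a terminal).

Augment with T' → T and build the canonical LR(0) collection (I0 = CLOSURE({[T' → . T]}), then GOTO on every symbol after a dot until no new states appear). It has 11 states:
  I0: { [A → . c y], [A → . g F], [F → . y], [T → . A , num], [T → . F], [T → . c], [T' → . T] }  — shift
  I1: { [T → A . , num] }  — shift
  I2: { [T → F .] }  — reduce
  I3: { [T' → T .] }  — accept
  I4: { [A → c . y], [T → c .] }  — shift, reduce
  I5: { [A → g . F], [F → . y] }  — shift
  I6: { [F → y .] }  — reduce
  I7: { [A → g F .] }  — reduce
  I8: { [A → c y .] }  — reduce
  I9: { [T → A , . num] }  — shift
  I10: { [T → A , num .] }  — reduce

I4 contains reduce item [T → c .] and shift item [A → c . y] — shift-reduce conflict.

Answer: Yes — I4: [T → c .] vs [A → c . y]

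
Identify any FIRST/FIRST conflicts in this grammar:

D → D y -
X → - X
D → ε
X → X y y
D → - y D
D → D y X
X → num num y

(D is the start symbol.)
Yes. D → D y '-' / D → '-' y D on { '-' }; D → D y '-' / D → D y X on { '-', 'y' }; D → '-' y D / D → D y X on { '-' }; X → '-' X / X → X y y on { '-' }; X → X y y / X → num num y on { 'num' }

FIRST sets of the non-terminals at (or reachable through a nullable prefix from) the front of some alternative:
  FIRST(D) = { '-', 'y', ε }
  FIRST(X) = { '-', 'num' }

Productions for D:
  D → D y -: FIRST = { '-', 'y' }
  D → ε: FIRST = { ε }
  D → - y D: FIRST = { '-' }
  D → D y X: FIRST = { '-', 'y' }
Productions for X:
  X → - X: FIRST = { '-' }
  X → X y y: FIRST = { '-', 'num' }
  X → num num y: FIRST = { 'num' }

Conflict for D: D → D y - and D → - y D
  Overlap: { '-' }
Conflict for D: D → D y - and D → D y X
  Overlap: { '-', 'y' }
Conflict for D: D → - y D and D → D y X
  Overlap: { '-' }
Conflict for X: X → - X and X → X y y
  Overlap: { '-' }
Conflict for X: X → X y y and X → num num y
  Overlap: { 'num' }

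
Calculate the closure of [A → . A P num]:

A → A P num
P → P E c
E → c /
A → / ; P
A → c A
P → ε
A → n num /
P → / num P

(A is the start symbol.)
To compute CLOSURE, for each item [A → α.Bβ] where B is a non-terminal, add [B → .γ] for all productions B → γ; repeat for the newly added items until nothing changes.

Start with: [A → . A P num]
  [A → . A P num] has the dot before A: add [A → . / ; P], [A → . c A], [A → . n num /]
No further items can be added.

CLOSURE = { [A → . / ; P], [A → . A P num], [A → . c A], [A → . n num /] }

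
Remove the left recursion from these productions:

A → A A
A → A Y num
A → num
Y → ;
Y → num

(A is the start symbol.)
A is directly left-recursive. The standard transformation for
  A → A α₁ | ... | A α_m | β₁ | ... | β_n
is
  A  → β₁ A' | ... | β_n A'
  A' → α₁ A' | ... | α_m A' | ε

A → num becomes A → num A'
A → A A becomes A' → A A'
A → A Y num becomes A' → Y num A'
Add A' → ε

Productions for other non-terminals are unchanged:
  Y → ;
  Y → num

Resulting grammar:
A → num A'
A' → A A'
A' → Y num A'
A' → ε
Y → ;
Y → num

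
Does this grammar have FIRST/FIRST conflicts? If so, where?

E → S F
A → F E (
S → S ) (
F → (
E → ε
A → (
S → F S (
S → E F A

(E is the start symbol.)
A FIRST/FIRST conflict occurs when two productions N → α and N → β for the same non-terminal have FIRST(α) ∩ FIRST(β) ≠ ∅ (with ε ∈ FIRST of a nullable right-hand side, so two nullable alternatives also conflict).

FIRST sets of the non-terminals at (or reachable through a nullable prefix from) the front of some alternative:
  FIRST(S) = { '(' }
  FIRST(F) = { '(' }
  FIRST(E) = { '(', ε }

Productions for E:
  E → S F: FIRST = { '(' }
  E → ε: FIRST = { ε }
Productions for A:
  A → F E (: FIRST = { '(' }
  A → (: FIRST = { '(' }
Productions for S:
  S → S ) (: FIRST = { '(' }
  S → F S (: FIRST = { '(' }
  S → E F A: FIRST = { '(' }
F has only one production, so no FIRST/FIRST conflict is possible there.

Conflict for A: A → F E ( and A → (
  Overlap: { '(' }
Conflict for S: S → S ) ( and S → F S (
  Overlap: { '(' }
Conflict for S: S → S ) ( and S → E F A
  Overlap: { '(' }
Conflict for S: S → F S ( and S → E F A
  Overlap: { '(' }

Answer: Yes. A → F E '(' / A → '(' on { '(' }; S → S ')' '(' / S → F S '(' on { '(' }; S → S ')' '(' / S → E F A on { '(' }; S → F S '(' / S → E F A on { '(' }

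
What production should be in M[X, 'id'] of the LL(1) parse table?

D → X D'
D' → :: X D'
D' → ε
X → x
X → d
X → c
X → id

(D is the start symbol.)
X → id

To find M[X, 'id'], we find productions for X where 'id' is in the predict set (PREDICT(N → α) = (FIRST(α) \ {ε}) ∪ (FOLLOW(N) if α ⇒* ε)).

X → x: PREDICT = { 'x' }
X → d: PREDICT = { 'd' }
X → c: PREDICT = { 'c' }
X → id: PREDICT = { 'id' }
  'id' is in predict set, so this production goes in M[X, 'id']

M[X, 'id'] = X → id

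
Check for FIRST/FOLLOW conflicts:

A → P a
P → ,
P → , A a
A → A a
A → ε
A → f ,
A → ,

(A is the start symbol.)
Yes. A → A a with FOLLOW(A) on { 'a' }

Nullable non-terminals: A.
FIRST sets used below: FIRST(P) = { ',' }, FIRST(A) = { ',', 'a', 'f', ε }

A: nullable alternative(s) A → ε; FOLLOW(A) = { $, 'a' }
  A → P a: FIRST \ {ε} = { ',' } — disjoint from FOLLOW(A)
  A → A a: FIRST \ {ε} = { ',', 'a', 'f' } — overlaps FOLLOW(A) on { 'a' }: CONFLICT
  A → ε: FIRST \ {ε} = { } — this is the only nullable alternative, skip
  A → f ,: FIRST \ {ε} = { 'f' } — disjoint from FOLLOW(A)
  A → ,: FIRST \ {ε} = { ',' } — disjoint from FOLLOW(A)

P has no nullable alternative, so no FIRST/FOLLOW check is needed there.

So the grammar has 1 FIRST/FOLLOW conflict (marked CONFLICT above).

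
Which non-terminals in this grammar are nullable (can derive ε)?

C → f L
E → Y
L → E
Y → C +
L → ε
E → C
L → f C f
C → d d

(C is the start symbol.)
{ 'L' }

ε-productions: L → ε
So L is immediately nullable.
No further non-terminal can be added: every production for the remaining non-terminals contains a terminal or a non-nullable non-terminal.
Nullable = { 'L' }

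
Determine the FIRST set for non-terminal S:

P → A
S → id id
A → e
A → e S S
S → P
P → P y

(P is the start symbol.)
{ 'e', 'id' }

To compute FIRST(S), examine every production with S on the left-hand side, reading each right-hand side left to right until a non-nullable symbol is reached.

FIRST sets of the other non-terminals involved (by the same procedure, iterated to a fixed point):
  FIRST(P) = { 'e' }

From S → id id:
  - id is a terminal: add 'id' and stop
From S → P:
  - P is a non-terminal: add FIRST(P) \ {ε} = { 'e' }
    P is not nullable, so stop

Collecting: FIRST(S) = { 'e', 'id' }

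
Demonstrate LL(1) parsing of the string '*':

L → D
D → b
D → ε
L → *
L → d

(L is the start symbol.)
Stack is shown with the top on the left.

Stack  Input  Action
--------------------
L $    * $    output L → *
* $    * $    match '*'
$      $      accept

The string is accepted.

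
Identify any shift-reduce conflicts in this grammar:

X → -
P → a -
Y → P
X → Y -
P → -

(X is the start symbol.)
No shift-reduce conflicts

A shift-reduce conflict occurs when an LR(0) state has both:
  - a complete (reduce) item [A → α .] (dot at the end), and
  - a shift item [B → β . c γ] (dot before a terminal).

Augment with X' → X and build the canonical LR(0) collection (I0 = CLOSURE({[X' → . X]}), then GOTO on every symbol after a dot until no new states appear). It has 8 states:
  I0: { [P → . -], [P → . a -], [X → . -], [X → . Y -], [X' → . X], [Y → . P] }  — shift
  I1: { [P → - .], [X → - .] }  — 2 reduces
  I2: { [Y → P .] }  — reduce
  I3: { [X' → X .] }  — accept
  I4: { [X → Y . -] }  — shift
  I5: { [P → a . -] }  — shift
  I6: { [P → a - .] }  — reduce
  I7: { [X → Y - .] }  — reduce

No state contains both a complete item and a shift item.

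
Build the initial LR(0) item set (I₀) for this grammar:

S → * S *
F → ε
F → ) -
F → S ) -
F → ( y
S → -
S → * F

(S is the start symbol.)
{ [S → . * F], [S → . * S *], [S → . -], [S' → . S] }

First, augment the grammar with S' → S
I₀ = CLOSURE({ [S' → . S] }):
  [S' → . S] has the dot before S: add [S → . * S *], [S → . -], [S → . * F]
No further items can be added.

I₀ = { [S → . * F], [S → . * S *], [S → . -], [S' → . S] }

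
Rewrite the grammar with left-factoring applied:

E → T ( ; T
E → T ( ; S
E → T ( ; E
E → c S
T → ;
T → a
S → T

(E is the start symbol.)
E → T ( ; E'
E' → T
E' → S
E' → E
E → c S
T → ;
T → a
S → T

Left-factoring transforms A → αβ₁ | αβ₂ into A → αA' and A' → β₁ | β₂
(α is the longest common prefix among the alternatives). Repeat until
no nonterminal has two alternatives with a common prefix.

Round 1: E has alternatives sharing prefix 'T ( ;'. Introduce E': E → T ( ; E'
  Add: E' → T
  Add: E' → S
  Add: E' → E

No remaining common prefixes — done.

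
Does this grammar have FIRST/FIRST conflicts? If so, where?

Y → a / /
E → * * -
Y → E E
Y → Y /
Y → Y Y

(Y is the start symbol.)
FIRST sets of the non-terminals at (or reachable through a nullable prefix from) the front of some alternative:
  FIRST(E) = { '*' }
  FIRST(Y) = { '*', 'a' }

Productions for Y:
  Y → a / /: FIRST = { 'a' }
  Y → E E: FIRST = { '*' }
  Y → Y /: FIRST = { '*', 'a' }
  Y → Y Y: FIRST = { '*', 'a' }
E has only one production, so no FIRST/FIRST conflict is possible there.

Conflict for Y: Y → a / / and Y → Y /
  Overlap: { 'a' }
Conflict for Y: Y → a / / and Y → Y Y
  Overlap: { 'a' }
Conflict for Y: Y → E E and Y → Y /
  Overlap: { '*' }
Conflict for Y: Y → E E and Y → Y Y
  Overlap: { '*' }
Conflict for Y: Y → Y / and Y → Y Y
  Overlap: { '*', 'a' }

Answer: Yes. Y → a '/' '/' / Y → Y '/' on { 'a' }; Y → a '/' '/' / Y → Y Y on { 'a' }; Y → E E / Y → Y '/' on { '*' }; Y → E E / Y → Y Y on { '*' }; Y → Y '/' / Y → Y Y on { '*', 'a' }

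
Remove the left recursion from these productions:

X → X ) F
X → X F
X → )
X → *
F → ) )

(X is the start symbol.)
X is directly left-recursive. The standard transformation for
  A → A α₁ | ... | A α_m | β₁ | ... | β_n
is
  A  → β₁ A' | ... | β_n A'
  A' → α₁ A' | ... | α_m A' | ε

X → ) becomes X → ) X'
X → * becomes X → * X'
X → X ) F becomes X' → ) F X'
X → X F becomes X' → F X'
Add X' → ε

Productions for other non-terminals are unchanged:
  F → ) )

Resulting grammar:
X → ) X'
X → * X'
X' → ) F X'
X' → F X'
X' → ε
F → ) )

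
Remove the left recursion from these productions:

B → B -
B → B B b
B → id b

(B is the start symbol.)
B → id b B'
B' → - B'
B' → B b B'
B' → ε

B is directly left-recursive. The standard transformation for
  A → A α₁ | ... | A α_m | β₁ | ... | β_n
is
  A  → β₁ A' | ... | β_n A'
  A' → α₁ A' | ... | α_m A' | ε

B → id b becomes B → id b B'
B → B - becomes B' → - B'
B → B B b becomes B' → B b B'
Add B' → ε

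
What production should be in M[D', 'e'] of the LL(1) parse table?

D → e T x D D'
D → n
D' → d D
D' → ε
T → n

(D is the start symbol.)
Empty (error entry)

To find M[D', 'e'], we find productions for D' where 'e' is in the predict set (PREDICT(N → α) = (FIRST(α) \ {ε}) ∪ (FOLLOW(N) if α ⇒* ε)).

Relevant sets:
  FOLLOW(D') = { $, 'd' }

D' → d D: PREDICT = { 'd' }
D' → ε: PREDICT = { $, 'd' }

M[D', 'e'] is empty (no production applies)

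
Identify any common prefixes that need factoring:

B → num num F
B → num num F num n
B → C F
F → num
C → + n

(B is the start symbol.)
Yes, B has productions with common prefix 'num num F'

Left-factoring is needed when two productions for the same non-terminal
share a common prefix on the right-hand side.

Productions for B:
  B → num num F
  B → num num F num n
  B → C F

Found common prefix 'num num F' in productions for B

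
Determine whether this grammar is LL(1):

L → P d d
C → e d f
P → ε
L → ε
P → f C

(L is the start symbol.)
Yes, the grammar is LL(1).

A grammar is LL(1) if for each non-terminal N with multiple productions, the predict sets of those productions are pairwise disjoint, where PREDICT(N → α) = (FIRST(α) \ {ε}) ∪ (FOLLOW(N) if α ⇒* ε).

Relevant sets:
  FIRST(P) = { 'f', ε }
  FOLLOW(L) = { $ }
  FOLLOW(P) = { 'd' }

For L:
  PREDICT(L → P d d) = { 'd', 'f' }
  PREDICT(L → ε) = { $ }
For P:
  PREDICT(P → ε) = { 'd' }
  PREDICT(P → f C) = { 'f' }
C has a single production, so nothing to check there.

All predict sets are disjoint. The grammar IS LL(1).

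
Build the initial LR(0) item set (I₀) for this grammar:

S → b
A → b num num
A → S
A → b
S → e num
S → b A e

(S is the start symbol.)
First, augment the grammar with S' → S
I₀ = CLOSURE({ [S' → . S] }):
  [S' → . S] has the dot before S: add [S → . b], [S → . e num], [S → . b A e]
No further items can be added.

I₀ = { [S → . b A e], [S → . b], [S → . e num], [S' → . S] }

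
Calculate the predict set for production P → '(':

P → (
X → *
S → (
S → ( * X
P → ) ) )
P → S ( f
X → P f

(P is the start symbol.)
{ '(' }

PREDICT(P → '(') = (FIRST(RHS) \ {ε}) ∪ (FOLLOW(P) if ε ∈ FIRST(RHS), i.e. RHS ⇒* ε)
FIRST('(') = { '(' }
ε ∉ FIRST('('), so FOLLOW(P) is not added.
PREDICT(P → '(') = { '(' }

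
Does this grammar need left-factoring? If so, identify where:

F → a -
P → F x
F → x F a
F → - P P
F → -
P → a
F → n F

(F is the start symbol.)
Yes, F has productions with common prefix '-'

Left-factoring is needed when two productions for the same non-terminal
share a common prefix on the right-hand side.

Productions for F:
  F → a -
  F → x F a
  F → - P P
  F → -
  F → n F
Productions for P:
  P → F x
  P → a

Found common prefix '-' in productions for F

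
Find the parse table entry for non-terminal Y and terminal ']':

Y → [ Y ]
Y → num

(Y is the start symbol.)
Empty (error entry)

To find M[Y, ']'], we find productions for Y where ']' is in the predict set (PREDICT(N → α) = (FIRST(α) \ {ε}) ∪ (FOLLOW(N) if α ⇒* ε)).

Y → [ Y ]: PREDICT = { '[' }
Y → num: PREDICT = { 'num' }

M[Y, ']'] is empty (no production applies)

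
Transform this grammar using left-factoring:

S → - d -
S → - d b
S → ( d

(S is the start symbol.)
S → - d S'
S' → -
S' → b
S → ( d

Left-factoring transforms A → αβ₁ | αβ₂ into A → αA' and A' → β₁ | β₂
(α is the longest common prefix among the alternatives). Repeat until
no nonterminal has two alternatives with a common prefix.

Round 1: S has alternatives sharing prefix '- d'. Introduce S': S → - d S'
  Add: S' → -
  Add: S' → b

No remaining common prefixes — done.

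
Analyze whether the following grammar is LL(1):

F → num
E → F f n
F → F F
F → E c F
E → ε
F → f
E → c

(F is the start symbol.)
No. Predict set conflict for F: { 'num' }

Relevant sets:
  FIRST(F) = { 'c', 'f', 'num' }
  FIRST(E) = { 'c', 'f', 'num', ε }
  FOLLOW(E) = { 'c' }

For F:
  PREDICT(F → num) = { 'num' }
  PREDICT(F → F F) = { 'c', 'f', 'num' }
  PREDICT(F → E c F) = { 'c', 'f', 'num' }
  PREDICT(F → f) = { 'f' }
For E:
  PREDICT(E → F f n) = { 'c', 'f', 'num' }
  PREDICT(E → ε) = { 'c' }
  PREDICT(E → c) = { 'c' }

Conflict found: Predict set conflict for F: { 'num' }
The grammar is NOT LL(1).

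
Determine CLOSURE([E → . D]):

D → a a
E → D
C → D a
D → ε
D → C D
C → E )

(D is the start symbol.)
To compute CLOSURE, for each item [A → α.Bβ] where B is a non-terminal, add [B → .γ] for all productions B → γ; repeat for the newly added items until nothing changes.

Start with: [E → . D]
  [E → . D] has the dot before D: add [D → . a a], [D → .], [D → . C D]
  [D → . C D] has the dot before C: add [C → . D a], [C → . E )]
  [C → . E )] has the dot before E: all E-items already present
No further items can be added.

CLOSURE = { [C → . D a], [C → . E )], [D → . C D], [D → . a a], [D → .], [E → . D] }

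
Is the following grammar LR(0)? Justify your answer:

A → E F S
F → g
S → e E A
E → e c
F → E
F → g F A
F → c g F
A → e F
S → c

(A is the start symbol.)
No. Shift-reduce conflict between [E → e c .] and [F → c . g F]

A grammar is LR(0) if no state in the canonical LR(0) collection has:
  - both a shift item (dot before a terminal) and a complete item (shift-reduce conflict), or
  - two or more complete items (reduce-reduce conflict; the accept item [A' → A .] counts as a complete item here).

Augment with A' → A and build the canonical LR(0) collection (I0 = CLOSURE({[A' → . A]}), then GOTO on every symbol after a dot until no new states appear). It has 21 states:
  I0: { [A → . E F S], [A → . e F], [A' → . A], [E → . e c] }  — shift
  I1: { [A' → A .] }  — accept
  I2: { [A → E . F S], [E → . e c], [F → . E], [F → . c g F], [F → . g F A], [F → . g] }  — shift
  I3: { [A → e . F], [E → . e c], [E → e . c], [F → . E], [F → . c g F], [F → . g F A], [F → . g] }  — shift
  I4: { [F → E .] }  — reduce
  I5: { [A → e F .] }  — reduce
  I6: { [E → e c .], [F → c . g F] }  — shift, reduce
  I7: { [E → e . c] }  — shift
  I8: { [E → . e c], [F → . E], [F → . c g F], [F → . g F A], [F → . g], [F → g . F A], [F → g .] }  — shift, reduce
  I9: { [A → . E F S], [A → . e F], [E → . e c], [F → g F . A] }  — shift
  I10: { [F → c . g F] }  — shift
  I11: { [E → . e c], [F → . E], [F → . c g F], [F → . g F A], [F → . g], [F → c g . F] }  — shift
  I12: { [F → c g F .] }  — reduce
  I13: { [F → g F A .] }  — reduce
  I14: { [E → e c .] }  — reduce
  I15: { [A → E F . S], [S → . c], [S → . e E A] }  — shift
  I16: { [A → E F S .] }  — reduce
  I17: { [S → c .] }  — reduce
  I18: { [E → . e c], [S → e . E A] }  — shift
  I19: { [A → . E F S], [A → . e F], [E → . e c], [S → e E . A] }  — shift
  I20: { [S → e E A .] }  — reduce

Conflict in state I6:
  Shift-reduce conflict between [E → e c .] and [F → c . g F]
So the grammar is NOT LR(0).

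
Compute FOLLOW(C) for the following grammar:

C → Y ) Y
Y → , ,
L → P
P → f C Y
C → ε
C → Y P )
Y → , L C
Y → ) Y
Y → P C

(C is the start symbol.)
{ $, ')', ',', 'f' }

To compute FOLLOW(C), find every occurrence of C on a right-hand side N → α C β: add FIRST(β) \ {ε}, and if β is empty or nullable also add FOLLOW(N). Iterate to a fixed point.

C is the start symbol, so $ ∈ FOLLOW(C).
In P → f C Y: C is followed by Y, add FIRST(Y) \ {ε} = { ')', ',', 'f' }
In Y → , L C: C is at the end, add FOLLOW(Y)
In Y → P C: C is at the end, add FOLLOW(Y)

The FOLLOW sets referred to above (computed the same way, to a fixed point):
  FOLLOW(Y) = { $, ')', ',', 'f' }

Taking the union: FOLLOW(C) = { $, ')', ',', 'f' }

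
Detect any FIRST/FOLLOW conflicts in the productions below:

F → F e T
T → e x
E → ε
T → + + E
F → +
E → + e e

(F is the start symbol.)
No FIRST/FOLLOW conflicts.

Nullable non-terminals: E.

E: nullable alternative(s) E → ε; FOLLOW(E) = { $, 'e' }
  E → ε: FIRST \ {ε} = { } — this is the only nullable alternative, skip
  E → + e e: FIRST \ {ε} = { '+' } — disjoint from FOLLOW(E)

F, T have no nullable alternative, so no FIRST/FOLLOW check is needed there.

No FIRST/FOLLOW conflicts found.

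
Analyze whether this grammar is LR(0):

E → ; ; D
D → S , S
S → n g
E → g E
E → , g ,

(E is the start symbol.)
Yes, the grammar is LR(0)

A grammar is LR(0) if no state in the canonical LR(0) collection has:
  - both a shift item (dot before a terminal) and a complete item (shift-reduce conflict), or
  - two or more complete items (reduce-reduce conflict; the accept item [E' → E .] counts as a complete item here).

Augment with E' → E and build the canonical LR(0) collection (I0 = CLOSURE({[E' → . E]}), then GOTO on every symbol after a dot until no new states appear). It has 15 states:
  I0: { [E → . , g ,], [E → . ; ; D], [E → . g E], [E' → . E] }  — shift
  I1: { [E → , . g ,] }  — shift
  I2: { [E → ; . ; D] }  — shift
  I3: { [E' → E .] }  — accept
  I4: { [E → . , g ,], [E → . ; ; D], [E → . g E], [E → g . E] }  — shift
  I5: { [E → g E .] }  — reduce
  I6: { [D → . S , S], [E → ; ; . D], [S → . n g] }  — shift
  I7: { [E → ; ; D .] }  — reduce
  I8: { [D → S . , S] }  — shift
  I9: { [S → n . g] }  — shift
  I10: { [S → n g .] }  — reduce
  I11: { [D → S , . S], [S → . n g] }  — shift
  I12: { [D → S , S .] }  — reduce
  I13: { [E → , g . ,] }  — shift
  I14: { [E → , g , .] }  — reduce

Every state is either a pure shift/goto state or contains exactly one complete item and nothing to shift — no conflicts. The grammar is LR(0).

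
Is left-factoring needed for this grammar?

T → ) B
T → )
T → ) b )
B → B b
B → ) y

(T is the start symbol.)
Left-factoring is needed when two productions for the same non-terminal
share a common prefix on the right-hand side.

Productions for T:
  T → ) B
  T → )
  T → ) b )
Productions for B:
  B → B b
  B → ) y

Found common prefix ')' in productions for T

Answer: Yes, T has productions with common prefix ')'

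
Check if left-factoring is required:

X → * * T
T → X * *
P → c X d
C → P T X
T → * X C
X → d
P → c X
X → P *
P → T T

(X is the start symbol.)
Left-factoring is needed when two productions for the same non-terminal
share a common prefix on the right-hand side.

Productions for X:
  X → * * T
  X → d
  X → P *
Productions for T:
  T → X * *
  T → * X C
Productions for P:
  P → c X d
  P → c X
  P → T T

Found common prefix 'c X' in productions for P

Answer: Yes, P has productions with common prefix 'c X'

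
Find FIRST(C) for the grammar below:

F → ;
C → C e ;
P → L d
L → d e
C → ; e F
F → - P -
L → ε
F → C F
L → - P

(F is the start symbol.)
{ ';' }

To compute FIRST(C), examine every production with C on the left-hand side, reading each right-hand side left to right until a non-nullable symbol is reached.

From C → C e ;:
  - C is the symbol being defined: contributes nothing new
    C is not nullable, so stop
From C → ; e F:
  - ';' is a terminal: add ';' and stop

Collecting: FIRST(C) = { ';' }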